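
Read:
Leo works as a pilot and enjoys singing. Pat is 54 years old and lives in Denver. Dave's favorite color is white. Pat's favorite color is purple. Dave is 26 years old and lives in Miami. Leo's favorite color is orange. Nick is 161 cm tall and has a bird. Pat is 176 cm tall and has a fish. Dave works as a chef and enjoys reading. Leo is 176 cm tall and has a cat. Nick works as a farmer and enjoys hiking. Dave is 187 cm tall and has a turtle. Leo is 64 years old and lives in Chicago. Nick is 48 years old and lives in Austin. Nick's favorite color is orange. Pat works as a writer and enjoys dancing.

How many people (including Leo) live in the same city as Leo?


Leo lives in Chicago. Count = 1

1


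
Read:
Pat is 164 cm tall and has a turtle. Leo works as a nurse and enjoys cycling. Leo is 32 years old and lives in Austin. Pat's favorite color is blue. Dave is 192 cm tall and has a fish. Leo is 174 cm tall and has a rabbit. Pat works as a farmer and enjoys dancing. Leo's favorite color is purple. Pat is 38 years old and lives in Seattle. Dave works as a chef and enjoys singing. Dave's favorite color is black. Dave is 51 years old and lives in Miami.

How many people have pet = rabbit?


Count: 1

1


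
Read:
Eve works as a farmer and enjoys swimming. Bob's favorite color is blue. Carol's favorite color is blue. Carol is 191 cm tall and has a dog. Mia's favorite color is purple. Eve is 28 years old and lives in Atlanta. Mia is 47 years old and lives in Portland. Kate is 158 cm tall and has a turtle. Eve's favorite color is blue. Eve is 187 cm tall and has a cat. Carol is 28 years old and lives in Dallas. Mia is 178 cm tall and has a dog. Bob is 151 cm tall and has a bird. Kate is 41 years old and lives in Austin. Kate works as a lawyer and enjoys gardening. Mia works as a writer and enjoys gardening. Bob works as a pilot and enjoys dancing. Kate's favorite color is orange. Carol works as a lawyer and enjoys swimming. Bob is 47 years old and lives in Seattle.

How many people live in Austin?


Count in Austin: 1

1


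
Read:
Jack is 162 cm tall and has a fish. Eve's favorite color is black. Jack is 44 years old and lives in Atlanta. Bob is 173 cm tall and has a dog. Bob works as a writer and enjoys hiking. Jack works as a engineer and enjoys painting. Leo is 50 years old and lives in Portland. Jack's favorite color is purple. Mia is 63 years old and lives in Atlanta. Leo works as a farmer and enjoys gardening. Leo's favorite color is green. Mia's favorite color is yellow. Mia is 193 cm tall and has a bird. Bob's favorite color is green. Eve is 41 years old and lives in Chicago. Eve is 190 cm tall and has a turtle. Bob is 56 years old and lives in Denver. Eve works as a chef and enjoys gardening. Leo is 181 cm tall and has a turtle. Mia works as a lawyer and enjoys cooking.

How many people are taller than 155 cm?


Taller than 155: 5

5


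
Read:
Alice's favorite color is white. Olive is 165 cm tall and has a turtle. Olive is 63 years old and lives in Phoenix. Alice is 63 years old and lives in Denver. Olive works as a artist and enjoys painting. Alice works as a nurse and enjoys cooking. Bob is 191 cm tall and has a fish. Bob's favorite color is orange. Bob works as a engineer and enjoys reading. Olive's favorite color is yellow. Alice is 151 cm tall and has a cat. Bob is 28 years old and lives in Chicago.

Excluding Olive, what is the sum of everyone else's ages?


Sum (excluding Olive): 91

91


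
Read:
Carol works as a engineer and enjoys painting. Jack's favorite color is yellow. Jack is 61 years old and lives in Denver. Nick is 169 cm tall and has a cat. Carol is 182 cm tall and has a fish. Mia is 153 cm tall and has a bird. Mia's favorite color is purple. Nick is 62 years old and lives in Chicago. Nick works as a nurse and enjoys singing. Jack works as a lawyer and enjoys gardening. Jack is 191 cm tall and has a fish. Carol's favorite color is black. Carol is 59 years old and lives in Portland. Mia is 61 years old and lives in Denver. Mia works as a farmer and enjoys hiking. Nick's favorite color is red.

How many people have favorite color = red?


Count: 1

1


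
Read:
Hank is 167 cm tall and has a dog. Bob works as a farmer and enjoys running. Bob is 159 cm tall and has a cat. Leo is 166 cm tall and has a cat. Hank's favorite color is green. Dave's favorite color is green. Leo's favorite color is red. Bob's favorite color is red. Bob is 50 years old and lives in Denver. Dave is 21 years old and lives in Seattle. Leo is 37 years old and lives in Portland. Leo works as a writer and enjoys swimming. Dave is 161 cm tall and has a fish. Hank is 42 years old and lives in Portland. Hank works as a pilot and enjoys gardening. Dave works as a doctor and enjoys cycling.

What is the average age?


Sum=150, n=4, avg=37.5

37.5


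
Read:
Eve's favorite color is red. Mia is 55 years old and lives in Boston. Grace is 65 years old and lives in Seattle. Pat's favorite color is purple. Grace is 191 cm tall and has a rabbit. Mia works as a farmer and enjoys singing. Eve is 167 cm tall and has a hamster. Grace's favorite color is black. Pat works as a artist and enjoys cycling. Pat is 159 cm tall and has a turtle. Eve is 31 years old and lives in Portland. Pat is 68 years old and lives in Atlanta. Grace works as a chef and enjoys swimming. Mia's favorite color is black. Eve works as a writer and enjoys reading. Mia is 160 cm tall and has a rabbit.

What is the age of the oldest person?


Oldest: Pat at 68

68


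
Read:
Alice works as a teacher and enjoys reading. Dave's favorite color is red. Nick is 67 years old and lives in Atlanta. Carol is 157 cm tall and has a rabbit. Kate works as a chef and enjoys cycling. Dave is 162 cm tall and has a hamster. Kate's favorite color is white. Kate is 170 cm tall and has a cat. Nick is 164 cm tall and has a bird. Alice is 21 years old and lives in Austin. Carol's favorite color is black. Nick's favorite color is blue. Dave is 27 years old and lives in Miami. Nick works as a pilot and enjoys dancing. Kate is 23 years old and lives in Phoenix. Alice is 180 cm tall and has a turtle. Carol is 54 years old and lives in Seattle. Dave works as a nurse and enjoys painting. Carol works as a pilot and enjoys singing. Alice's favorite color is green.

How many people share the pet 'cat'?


Count: 1

1


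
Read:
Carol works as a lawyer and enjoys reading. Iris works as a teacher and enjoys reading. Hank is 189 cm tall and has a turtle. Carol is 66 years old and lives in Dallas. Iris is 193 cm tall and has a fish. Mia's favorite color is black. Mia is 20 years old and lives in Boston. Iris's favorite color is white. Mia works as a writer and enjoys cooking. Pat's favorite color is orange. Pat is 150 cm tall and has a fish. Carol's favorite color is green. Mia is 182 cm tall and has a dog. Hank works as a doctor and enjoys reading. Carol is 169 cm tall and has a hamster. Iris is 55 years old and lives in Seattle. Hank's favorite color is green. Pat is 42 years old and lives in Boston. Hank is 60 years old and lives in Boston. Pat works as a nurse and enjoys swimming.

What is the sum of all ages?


66+20+55+42+60 = 243

243


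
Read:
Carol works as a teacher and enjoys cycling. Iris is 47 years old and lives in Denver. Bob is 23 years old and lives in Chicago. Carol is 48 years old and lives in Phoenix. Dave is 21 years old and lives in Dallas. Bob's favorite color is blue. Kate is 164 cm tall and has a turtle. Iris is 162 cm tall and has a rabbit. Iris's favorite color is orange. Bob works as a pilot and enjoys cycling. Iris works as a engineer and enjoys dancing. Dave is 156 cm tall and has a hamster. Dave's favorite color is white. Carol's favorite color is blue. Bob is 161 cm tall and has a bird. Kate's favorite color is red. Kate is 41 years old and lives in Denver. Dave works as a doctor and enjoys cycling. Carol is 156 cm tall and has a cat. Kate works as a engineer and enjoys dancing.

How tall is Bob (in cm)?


Bob is 161 cm tall

161


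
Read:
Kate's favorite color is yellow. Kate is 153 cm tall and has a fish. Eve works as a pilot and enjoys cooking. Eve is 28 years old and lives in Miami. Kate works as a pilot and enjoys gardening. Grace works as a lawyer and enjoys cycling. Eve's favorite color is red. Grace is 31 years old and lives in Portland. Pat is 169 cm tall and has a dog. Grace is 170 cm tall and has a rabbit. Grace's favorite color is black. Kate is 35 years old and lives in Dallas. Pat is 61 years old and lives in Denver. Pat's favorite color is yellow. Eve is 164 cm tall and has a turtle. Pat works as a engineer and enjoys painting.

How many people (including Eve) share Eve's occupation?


Eve is a pilot. Count = 2

2


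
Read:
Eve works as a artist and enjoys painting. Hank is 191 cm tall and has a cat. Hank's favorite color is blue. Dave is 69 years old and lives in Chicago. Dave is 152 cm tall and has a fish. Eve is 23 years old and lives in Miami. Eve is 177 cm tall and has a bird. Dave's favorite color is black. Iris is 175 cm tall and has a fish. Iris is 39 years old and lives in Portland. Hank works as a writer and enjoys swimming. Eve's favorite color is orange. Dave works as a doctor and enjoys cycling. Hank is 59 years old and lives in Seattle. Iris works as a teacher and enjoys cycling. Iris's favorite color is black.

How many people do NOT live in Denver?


Not in Denver: 4

4


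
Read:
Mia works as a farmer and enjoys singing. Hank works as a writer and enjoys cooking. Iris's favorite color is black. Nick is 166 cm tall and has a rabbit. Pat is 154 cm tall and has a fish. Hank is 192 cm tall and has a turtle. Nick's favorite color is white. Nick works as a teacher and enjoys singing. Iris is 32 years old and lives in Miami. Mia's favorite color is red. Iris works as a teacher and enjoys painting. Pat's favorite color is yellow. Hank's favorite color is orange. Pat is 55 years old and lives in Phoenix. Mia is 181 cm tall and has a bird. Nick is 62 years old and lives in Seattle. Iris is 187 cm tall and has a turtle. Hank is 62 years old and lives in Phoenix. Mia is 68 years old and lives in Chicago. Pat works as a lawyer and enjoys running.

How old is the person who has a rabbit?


Person with rabbit is Nick, age 62

62


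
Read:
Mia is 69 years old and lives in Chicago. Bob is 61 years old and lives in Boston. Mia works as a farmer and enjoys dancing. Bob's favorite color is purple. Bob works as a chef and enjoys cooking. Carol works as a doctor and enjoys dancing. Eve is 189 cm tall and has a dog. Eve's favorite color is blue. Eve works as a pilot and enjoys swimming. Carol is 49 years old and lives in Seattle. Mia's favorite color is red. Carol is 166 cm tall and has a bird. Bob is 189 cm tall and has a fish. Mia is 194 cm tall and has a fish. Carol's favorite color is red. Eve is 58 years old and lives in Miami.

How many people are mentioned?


People: Bob, Carol, Eve, Mia. Count = 4

4


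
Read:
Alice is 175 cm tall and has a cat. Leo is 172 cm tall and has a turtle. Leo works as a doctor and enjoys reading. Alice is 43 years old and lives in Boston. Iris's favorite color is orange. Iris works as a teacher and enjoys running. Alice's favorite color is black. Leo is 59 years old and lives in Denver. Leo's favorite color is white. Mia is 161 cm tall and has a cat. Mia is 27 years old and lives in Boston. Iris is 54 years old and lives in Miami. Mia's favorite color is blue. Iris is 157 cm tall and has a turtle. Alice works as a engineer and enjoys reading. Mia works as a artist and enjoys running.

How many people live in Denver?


Count in Denver: 1

1


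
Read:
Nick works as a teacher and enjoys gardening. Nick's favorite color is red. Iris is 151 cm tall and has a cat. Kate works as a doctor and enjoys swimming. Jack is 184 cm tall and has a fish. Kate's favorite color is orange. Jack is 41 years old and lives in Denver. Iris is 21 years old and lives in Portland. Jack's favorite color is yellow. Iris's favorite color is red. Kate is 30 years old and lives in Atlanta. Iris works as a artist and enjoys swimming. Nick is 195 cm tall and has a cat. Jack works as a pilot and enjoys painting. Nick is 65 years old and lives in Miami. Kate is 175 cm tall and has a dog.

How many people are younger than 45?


Filter: 3

3


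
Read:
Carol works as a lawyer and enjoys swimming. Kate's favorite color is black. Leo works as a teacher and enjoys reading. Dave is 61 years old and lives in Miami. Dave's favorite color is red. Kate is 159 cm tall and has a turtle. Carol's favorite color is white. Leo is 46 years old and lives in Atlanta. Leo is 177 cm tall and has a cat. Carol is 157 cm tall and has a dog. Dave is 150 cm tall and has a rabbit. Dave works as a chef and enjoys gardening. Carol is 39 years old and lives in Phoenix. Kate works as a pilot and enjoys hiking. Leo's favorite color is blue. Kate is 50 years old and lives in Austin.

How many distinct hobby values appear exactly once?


Unique hobby values: 4

4


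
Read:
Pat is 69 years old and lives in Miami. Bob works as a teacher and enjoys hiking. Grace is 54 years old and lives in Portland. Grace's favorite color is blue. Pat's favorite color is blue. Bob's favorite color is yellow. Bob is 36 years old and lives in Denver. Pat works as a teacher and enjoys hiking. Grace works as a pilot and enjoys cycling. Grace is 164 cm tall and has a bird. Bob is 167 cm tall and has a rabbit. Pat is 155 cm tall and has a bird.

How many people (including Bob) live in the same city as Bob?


Bob lives in Denver. Count = 1

1


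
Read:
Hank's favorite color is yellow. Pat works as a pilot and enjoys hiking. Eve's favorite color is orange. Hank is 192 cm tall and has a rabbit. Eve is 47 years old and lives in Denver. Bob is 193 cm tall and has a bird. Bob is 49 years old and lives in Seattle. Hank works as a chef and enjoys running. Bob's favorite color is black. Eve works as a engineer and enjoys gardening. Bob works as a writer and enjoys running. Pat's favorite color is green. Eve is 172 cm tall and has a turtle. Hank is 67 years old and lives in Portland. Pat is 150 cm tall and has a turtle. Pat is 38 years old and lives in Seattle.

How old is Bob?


Bob is 49 years old

49


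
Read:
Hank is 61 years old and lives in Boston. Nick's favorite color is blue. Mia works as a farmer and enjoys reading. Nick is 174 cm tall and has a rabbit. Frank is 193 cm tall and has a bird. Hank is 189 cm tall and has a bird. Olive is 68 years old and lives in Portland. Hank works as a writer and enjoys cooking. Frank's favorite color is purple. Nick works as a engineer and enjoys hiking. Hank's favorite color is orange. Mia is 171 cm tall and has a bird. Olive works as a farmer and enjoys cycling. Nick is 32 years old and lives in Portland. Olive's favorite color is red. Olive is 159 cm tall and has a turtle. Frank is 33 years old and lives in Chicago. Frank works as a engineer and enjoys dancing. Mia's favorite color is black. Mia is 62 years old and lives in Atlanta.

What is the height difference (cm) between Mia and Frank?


|171 - 193| = 22

22


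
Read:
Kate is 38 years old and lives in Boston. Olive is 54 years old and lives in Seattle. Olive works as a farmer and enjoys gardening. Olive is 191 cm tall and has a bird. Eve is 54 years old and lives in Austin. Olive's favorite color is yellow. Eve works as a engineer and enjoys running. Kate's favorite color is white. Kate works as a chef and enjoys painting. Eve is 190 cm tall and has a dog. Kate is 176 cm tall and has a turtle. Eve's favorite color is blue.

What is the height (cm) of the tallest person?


Tallest: Olive at 191 cm

191


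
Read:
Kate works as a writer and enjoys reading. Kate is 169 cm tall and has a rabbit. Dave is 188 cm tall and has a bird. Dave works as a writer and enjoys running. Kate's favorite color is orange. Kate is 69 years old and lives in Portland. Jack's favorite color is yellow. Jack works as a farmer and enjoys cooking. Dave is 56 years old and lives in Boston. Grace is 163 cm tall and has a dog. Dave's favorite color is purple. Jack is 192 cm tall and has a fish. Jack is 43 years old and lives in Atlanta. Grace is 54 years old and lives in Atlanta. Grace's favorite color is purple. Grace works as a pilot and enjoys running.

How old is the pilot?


The pilot is Grace, age 54

54


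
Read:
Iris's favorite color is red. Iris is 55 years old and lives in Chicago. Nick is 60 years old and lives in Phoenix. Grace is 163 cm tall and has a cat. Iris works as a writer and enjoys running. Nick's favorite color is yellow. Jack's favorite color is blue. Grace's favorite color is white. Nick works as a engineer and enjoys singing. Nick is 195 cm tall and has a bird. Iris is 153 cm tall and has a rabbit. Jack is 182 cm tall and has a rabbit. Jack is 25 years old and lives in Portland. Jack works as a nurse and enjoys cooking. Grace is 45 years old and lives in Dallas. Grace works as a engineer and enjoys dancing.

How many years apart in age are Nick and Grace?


60 vs 45, diff = 15

15


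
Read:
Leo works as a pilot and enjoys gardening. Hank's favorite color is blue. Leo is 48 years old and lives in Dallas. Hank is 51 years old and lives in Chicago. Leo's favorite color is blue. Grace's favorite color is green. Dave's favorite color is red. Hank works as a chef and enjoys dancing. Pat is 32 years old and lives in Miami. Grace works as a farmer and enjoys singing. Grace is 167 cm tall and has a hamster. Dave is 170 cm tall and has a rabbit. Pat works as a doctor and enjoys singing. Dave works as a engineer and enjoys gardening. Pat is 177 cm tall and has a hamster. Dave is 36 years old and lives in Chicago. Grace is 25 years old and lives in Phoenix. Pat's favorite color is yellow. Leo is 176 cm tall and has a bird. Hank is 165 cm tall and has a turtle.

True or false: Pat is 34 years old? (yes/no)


Pat is actually 32. no

no


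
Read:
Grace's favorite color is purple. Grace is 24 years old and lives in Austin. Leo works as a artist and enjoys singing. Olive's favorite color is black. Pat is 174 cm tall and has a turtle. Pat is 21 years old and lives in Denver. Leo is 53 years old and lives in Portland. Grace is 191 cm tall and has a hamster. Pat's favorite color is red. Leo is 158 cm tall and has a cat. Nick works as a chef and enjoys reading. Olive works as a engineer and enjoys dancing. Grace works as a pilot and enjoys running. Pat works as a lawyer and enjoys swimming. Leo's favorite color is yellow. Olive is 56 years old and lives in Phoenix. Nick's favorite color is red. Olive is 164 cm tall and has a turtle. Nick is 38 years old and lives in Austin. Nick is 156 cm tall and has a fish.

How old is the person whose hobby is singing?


Person with hobby=singing is Leo, age 53

53


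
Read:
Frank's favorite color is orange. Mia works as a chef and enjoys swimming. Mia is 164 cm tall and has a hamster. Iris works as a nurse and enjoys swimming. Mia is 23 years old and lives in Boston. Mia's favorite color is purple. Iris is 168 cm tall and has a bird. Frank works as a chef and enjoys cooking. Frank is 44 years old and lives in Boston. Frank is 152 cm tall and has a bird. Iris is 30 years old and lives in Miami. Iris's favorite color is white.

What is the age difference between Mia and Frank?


|23 - 44| = 21

21


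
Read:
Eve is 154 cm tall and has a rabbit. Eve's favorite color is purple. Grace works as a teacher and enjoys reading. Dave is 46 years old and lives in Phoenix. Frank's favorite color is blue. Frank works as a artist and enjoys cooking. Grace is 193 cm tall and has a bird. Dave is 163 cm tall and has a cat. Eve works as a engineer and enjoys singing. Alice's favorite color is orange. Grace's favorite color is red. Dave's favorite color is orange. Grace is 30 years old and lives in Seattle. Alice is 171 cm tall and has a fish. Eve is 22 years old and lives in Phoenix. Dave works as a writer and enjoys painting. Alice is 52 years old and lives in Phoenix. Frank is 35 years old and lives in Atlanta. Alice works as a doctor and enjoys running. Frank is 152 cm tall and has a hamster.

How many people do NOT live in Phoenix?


Not in Phoenix: 2

2


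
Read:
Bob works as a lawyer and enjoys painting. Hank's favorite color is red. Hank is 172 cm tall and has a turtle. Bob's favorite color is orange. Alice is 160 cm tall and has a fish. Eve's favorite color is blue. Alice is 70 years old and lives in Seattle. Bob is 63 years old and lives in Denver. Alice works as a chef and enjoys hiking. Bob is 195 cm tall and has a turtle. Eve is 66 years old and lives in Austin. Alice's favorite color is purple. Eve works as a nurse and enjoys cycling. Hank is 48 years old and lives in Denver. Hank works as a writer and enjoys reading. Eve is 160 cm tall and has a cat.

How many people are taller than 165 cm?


Taller than 165: 2

2


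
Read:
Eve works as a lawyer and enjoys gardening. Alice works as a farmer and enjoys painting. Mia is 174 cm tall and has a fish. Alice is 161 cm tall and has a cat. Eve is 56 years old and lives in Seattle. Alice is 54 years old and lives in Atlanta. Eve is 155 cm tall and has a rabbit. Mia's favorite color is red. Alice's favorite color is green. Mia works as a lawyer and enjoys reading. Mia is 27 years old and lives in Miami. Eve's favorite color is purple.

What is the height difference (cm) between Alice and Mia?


|161 - 174| = 13

13


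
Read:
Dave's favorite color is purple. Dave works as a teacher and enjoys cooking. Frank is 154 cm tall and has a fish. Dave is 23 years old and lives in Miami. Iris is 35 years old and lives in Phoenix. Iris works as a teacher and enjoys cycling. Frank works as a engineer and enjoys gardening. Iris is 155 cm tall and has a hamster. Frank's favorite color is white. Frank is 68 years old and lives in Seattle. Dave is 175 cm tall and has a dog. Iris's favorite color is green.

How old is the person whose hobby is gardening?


Person with hobby=gardening is Frank, age 68

68


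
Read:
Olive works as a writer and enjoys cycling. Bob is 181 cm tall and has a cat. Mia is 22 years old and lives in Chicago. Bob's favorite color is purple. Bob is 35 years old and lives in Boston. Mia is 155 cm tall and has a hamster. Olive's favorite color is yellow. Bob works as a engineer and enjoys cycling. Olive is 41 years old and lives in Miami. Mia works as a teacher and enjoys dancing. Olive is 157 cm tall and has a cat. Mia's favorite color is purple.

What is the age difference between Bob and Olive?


|35 - 41| = 6

6


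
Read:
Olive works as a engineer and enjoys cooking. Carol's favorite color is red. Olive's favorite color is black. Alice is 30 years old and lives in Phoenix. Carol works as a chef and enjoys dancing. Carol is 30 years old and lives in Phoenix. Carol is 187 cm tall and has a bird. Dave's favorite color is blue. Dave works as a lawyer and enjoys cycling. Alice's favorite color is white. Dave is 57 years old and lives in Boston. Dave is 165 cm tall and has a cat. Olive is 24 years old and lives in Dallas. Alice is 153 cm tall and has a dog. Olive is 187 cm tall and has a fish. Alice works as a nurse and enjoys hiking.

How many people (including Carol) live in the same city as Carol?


Carol lives in Phoenix. Count = 2

2


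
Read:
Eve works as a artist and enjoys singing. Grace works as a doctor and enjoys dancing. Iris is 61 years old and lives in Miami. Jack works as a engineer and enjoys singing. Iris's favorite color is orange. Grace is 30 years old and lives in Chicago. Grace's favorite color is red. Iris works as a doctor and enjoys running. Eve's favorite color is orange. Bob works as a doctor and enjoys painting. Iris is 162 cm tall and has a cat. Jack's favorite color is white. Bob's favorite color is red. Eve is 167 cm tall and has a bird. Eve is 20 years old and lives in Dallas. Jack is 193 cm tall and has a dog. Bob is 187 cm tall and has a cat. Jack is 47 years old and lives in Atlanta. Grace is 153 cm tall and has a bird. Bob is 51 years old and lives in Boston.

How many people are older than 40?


Filter: 3

3


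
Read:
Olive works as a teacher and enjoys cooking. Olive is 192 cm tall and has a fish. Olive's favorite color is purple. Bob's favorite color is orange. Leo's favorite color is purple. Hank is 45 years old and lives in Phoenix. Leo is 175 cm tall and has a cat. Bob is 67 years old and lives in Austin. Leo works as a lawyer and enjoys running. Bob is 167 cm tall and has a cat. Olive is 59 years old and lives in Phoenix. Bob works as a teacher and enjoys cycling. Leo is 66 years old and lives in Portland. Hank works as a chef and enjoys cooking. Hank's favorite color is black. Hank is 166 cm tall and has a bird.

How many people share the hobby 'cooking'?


Count: 2

2


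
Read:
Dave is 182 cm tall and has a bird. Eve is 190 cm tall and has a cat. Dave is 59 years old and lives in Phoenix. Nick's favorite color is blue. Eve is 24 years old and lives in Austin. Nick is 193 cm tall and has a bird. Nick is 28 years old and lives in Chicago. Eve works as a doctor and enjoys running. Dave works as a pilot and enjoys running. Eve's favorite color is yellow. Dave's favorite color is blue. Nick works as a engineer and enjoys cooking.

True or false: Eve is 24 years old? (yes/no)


Eve is actually 24. yes

yes


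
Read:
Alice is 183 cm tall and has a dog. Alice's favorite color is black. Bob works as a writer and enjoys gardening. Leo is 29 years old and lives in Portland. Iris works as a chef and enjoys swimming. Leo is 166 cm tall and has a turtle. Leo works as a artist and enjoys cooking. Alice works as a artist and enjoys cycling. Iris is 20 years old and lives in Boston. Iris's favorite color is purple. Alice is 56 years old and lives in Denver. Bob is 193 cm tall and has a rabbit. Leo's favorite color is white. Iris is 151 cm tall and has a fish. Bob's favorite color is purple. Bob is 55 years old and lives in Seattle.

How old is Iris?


Iris is 20 years old

20


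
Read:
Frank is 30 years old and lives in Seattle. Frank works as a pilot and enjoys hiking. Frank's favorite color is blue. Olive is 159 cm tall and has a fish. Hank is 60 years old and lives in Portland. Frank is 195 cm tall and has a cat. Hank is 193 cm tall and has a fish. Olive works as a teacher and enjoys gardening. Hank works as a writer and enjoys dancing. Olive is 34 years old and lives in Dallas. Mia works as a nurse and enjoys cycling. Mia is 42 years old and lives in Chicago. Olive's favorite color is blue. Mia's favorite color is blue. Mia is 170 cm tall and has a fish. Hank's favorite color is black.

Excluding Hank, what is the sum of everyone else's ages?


Sum (excluding Hank): 106

106


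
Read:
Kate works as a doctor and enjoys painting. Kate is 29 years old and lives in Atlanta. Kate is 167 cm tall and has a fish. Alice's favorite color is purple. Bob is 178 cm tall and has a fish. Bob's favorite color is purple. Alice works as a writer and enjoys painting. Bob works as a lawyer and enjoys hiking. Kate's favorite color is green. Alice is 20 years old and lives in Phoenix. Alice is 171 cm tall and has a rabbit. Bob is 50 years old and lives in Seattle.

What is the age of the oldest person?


Oldest: Bob at 50

50


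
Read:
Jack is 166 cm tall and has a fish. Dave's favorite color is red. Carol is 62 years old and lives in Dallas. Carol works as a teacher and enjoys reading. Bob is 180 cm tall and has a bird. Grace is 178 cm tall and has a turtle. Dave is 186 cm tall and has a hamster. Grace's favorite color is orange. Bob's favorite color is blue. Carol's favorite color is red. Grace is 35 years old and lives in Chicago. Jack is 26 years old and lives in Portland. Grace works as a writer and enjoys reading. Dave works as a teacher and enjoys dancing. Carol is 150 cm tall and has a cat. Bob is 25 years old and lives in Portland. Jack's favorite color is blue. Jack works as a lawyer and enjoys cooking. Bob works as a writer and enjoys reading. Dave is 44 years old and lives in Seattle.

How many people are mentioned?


People: Jack, Dave, Bob, Grace, Carol. Count = 5

5


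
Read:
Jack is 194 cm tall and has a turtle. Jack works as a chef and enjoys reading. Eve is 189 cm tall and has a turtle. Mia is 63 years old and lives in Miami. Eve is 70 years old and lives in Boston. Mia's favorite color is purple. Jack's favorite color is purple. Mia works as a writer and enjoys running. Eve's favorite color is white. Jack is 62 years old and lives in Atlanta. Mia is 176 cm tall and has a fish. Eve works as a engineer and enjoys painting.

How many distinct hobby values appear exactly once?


Unique hobby values: 3

3


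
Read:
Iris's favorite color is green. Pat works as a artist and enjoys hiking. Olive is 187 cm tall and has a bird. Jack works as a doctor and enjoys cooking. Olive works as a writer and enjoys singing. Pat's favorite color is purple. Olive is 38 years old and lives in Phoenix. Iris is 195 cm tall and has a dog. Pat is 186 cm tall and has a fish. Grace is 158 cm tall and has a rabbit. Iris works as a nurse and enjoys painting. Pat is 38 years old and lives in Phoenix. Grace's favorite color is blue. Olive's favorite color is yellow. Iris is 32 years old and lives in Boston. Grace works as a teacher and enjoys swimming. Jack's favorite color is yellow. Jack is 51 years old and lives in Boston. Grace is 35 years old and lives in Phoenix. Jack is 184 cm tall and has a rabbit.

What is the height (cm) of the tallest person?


Tallest: Iris at 195 cm

195


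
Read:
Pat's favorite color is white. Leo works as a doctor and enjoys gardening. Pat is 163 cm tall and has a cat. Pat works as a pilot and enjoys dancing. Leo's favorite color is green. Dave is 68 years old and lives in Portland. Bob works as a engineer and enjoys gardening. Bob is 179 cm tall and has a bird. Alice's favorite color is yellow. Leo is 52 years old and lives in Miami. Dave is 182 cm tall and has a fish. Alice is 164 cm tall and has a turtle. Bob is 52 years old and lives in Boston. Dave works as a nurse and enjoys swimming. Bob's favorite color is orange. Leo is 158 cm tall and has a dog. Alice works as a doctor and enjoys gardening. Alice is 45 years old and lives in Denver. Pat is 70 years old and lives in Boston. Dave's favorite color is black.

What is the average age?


Sum=287, n=5, avg=57.4

57.4


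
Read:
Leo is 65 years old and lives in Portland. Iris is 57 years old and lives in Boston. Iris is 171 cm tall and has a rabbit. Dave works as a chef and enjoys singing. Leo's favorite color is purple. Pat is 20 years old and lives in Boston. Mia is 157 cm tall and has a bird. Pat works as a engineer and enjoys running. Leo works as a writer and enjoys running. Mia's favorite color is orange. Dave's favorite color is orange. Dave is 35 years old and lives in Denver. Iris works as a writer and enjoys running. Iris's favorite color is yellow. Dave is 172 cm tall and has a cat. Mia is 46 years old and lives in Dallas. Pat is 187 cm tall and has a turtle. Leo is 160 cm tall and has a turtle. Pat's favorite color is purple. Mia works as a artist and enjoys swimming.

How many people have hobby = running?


Count: 3

3


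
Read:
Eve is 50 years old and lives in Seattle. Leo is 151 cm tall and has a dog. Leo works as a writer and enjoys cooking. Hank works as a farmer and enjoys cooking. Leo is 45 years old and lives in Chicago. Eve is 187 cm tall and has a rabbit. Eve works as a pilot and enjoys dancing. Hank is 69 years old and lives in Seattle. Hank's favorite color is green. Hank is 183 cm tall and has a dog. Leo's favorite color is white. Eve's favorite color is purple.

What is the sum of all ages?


45+50+69 = 164

164


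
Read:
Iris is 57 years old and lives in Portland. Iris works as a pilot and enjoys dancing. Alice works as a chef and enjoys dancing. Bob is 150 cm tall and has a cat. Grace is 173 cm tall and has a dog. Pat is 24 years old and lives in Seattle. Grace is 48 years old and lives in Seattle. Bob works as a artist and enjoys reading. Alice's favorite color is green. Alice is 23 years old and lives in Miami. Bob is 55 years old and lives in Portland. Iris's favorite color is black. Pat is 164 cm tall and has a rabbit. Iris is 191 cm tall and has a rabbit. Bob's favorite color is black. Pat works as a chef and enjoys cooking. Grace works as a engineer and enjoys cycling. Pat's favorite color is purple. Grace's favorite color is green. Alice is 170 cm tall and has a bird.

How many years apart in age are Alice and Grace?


23 vs 48, diff = 25

25


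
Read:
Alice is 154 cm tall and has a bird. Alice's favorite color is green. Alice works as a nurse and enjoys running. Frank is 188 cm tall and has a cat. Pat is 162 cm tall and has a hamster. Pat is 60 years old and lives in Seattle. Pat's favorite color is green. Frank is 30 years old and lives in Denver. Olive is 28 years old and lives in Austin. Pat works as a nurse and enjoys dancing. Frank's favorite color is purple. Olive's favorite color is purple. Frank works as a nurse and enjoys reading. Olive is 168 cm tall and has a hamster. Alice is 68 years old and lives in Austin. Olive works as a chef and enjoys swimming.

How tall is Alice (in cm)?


Alice is 154 cm tall

154


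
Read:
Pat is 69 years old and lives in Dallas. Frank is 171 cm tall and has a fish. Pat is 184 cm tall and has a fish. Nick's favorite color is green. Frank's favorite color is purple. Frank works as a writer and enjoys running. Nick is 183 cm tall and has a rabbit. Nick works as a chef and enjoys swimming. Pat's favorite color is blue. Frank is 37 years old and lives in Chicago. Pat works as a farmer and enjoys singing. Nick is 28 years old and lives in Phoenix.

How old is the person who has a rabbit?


Person with rabbit is Nick, age 28

28


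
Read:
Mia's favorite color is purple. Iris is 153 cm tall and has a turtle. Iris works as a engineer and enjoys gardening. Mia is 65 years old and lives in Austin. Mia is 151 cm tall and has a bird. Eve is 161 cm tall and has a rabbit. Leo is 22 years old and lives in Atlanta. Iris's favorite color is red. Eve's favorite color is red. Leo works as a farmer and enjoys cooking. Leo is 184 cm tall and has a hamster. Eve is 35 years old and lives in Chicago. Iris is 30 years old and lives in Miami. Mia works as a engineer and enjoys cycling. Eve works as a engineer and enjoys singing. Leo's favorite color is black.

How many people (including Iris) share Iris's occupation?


Iris is a engineer. Count = 3

3


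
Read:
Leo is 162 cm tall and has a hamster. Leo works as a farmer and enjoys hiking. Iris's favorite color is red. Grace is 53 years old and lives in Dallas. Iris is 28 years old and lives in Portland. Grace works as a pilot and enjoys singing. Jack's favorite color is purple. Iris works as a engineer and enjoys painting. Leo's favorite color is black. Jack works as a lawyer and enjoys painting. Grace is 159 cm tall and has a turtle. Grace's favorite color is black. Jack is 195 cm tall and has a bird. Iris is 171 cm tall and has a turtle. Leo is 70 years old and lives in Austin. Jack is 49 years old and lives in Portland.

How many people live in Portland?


Count in Portland: 2

2


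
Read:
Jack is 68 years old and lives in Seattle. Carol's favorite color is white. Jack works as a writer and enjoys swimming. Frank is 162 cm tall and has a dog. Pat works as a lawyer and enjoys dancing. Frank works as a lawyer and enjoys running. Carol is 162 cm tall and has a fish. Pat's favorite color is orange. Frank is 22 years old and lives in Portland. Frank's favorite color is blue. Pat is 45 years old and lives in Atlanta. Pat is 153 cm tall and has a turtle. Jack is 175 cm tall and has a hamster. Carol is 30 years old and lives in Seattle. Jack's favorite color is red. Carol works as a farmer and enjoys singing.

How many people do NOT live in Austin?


Not in Austin: 4

4


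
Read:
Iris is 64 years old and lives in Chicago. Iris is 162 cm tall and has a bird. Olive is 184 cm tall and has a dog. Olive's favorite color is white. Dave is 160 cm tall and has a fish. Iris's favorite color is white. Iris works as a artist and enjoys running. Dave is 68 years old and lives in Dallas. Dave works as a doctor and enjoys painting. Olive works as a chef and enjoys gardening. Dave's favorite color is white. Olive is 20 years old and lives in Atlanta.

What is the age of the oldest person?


Oldest: Dave at 68

68


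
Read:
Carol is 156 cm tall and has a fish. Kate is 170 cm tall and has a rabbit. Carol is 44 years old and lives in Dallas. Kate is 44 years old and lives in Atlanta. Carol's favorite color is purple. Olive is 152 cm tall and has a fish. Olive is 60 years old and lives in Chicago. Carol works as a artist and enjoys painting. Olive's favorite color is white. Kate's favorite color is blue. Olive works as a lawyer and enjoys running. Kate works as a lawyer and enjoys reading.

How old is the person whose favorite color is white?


Person with favorite color=white is Olive, age 60

60


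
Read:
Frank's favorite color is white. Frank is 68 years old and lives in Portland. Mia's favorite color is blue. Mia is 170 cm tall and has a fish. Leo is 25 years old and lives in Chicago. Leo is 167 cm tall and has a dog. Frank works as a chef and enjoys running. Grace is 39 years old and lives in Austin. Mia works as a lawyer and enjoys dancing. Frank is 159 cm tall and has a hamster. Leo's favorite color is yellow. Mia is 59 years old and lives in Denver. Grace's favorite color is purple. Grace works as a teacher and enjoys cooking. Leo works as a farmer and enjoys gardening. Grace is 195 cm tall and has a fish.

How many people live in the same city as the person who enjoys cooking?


Person with hobby cooking is Grace, city Austin. Count = 1

1


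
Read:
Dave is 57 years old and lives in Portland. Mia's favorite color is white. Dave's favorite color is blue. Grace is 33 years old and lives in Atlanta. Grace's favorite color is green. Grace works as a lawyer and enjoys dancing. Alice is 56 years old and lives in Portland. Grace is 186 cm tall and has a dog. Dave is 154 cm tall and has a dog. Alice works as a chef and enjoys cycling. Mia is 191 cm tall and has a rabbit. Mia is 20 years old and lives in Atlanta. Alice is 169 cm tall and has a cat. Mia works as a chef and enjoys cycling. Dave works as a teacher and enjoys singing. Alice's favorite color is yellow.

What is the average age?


Sum=166, n=4, avg=41.5

41.5


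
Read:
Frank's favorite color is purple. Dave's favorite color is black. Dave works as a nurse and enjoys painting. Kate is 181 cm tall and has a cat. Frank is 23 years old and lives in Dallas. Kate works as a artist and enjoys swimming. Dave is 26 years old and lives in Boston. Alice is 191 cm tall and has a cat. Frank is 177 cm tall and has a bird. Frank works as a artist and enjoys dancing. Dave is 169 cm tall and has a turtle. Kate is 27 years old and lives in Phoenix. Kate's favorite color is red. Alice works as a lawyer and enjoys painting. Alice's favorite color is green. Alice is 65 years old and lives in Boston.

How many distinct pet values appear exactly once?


Unique pet values: 2

2


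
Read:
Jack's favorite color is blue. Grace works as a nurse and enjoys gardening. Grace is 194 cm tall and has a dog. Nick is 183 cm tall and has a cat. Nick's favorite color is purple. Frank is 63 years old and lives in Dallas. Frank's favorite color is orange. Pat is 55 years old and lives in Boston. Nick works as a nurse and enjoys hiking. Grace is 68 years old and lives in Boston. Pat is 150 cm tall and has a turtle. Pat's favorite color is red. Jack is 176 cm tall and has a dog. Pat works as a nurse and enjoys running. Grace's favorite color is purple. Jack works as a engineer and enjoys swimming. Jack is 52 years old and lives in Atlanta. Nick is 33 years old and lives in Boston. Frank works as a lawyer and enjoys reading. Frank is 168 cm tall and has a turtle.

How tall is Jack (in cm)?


Jack is 176 cm tall

176


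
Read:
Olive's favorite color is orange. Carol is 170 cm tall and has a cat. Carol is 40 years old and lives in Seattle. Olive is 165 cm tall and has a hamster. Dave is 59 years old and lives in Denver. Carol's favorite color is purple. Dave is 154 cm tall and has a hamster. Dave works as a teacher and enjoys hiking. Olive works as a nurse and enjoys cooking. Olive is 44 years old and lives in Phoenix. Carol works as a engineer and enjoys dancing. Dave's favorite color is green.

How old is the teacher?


The teacher is Dave, age 59

59
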